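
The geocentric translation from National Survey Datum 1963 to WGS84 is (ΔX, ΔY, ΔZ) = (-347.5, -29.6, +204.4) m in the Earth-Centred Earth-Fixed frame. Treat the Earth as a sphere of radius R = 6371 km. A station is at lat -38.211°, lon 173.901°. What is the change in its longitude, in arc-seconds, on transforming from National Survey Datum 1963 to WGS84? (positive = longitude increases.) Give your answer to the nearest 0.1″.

sin φ = -0.618559, cos φ = 0.785738, sin λ = 0.106247, cos λ = -0.994340.
East component: ΔE = −sin λ·ΔX + cos λ·ΔY = −(0.106247)(-347.5) + (-0.994340)(-29.6) = 66.35 m.
1° of latitude spans πR/180 = 111195 m; at latitude φ, 1° of longitude spans that × cos φ = 87370.1 m, so Δλ = 66.35 / 87370.1 × 3600 = 2.734″.

Δλ = 2.7″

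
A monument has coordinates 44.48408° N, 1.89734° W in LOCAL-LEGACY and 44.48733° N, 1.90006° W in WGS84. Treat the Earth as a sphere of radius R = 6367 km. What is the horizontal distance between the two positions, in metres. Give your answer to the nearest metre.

421 m

Δφ = 44.48733° − 44.48408° = +0.00325°; Δλ = -1.90006° − -1.89734° = -0.00272°.
1° along a meridian = πR/180 = 111125 m.
ΔN = Δφ × 111125 = 361.2 m; ΔE = Δλ × 111125 × cos(44.48408°) = -0.00272 × 111125 × 0.713445 = -215.6 m.
Distance = √(ΔE² + ΔN²) = √((-215.6)² + 361.2²) = 420.6 m.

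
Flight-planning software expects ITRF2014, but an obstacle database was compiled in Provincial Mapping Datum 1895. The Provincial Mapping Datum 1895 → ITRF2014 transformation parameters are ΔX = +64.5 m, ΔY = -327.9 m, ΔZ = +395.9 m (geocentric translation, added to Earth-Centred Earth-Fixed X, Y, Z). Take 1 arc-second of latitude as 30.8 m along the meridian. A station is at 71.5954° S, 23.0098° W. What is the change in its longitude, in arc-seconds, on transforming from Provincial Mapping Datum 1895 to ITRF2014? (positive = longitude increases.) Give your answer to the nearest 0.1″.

Δλ = -28.4″

sin φ = -0.948851, cos φ = 0.315725, sin λ = -0.390889, cos λ = 0.920438.
East component: ΔE = −sin λ·ΔX + cos λ·ΔY = −(-0.390889)(64.5) + (0.920438)(-327.9) = -276.60 m.
1° of latitude spans 3600 × 30.80 = 110880 m; at latitude φ, 1° of longitude spans that × cos φ = 35007.6 m, so Δλ = -276.60 / 35007.6 × 3600 = -28.444″.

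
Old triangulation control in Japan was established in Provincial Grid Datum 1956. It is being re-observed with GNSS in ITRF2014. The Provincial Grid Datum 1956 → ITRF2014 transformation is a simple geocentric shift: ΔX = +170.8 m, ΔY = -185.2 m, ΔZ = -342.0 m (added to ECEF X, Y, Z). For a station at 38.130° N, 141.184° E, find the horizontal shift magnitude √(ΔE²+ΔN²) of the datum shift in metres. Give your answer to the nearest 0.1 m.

121.0 m

At φ = 38.130°, λ = 141.184°: sin φ = 0.617448, cos φ = 0.786612, sin λ = 0.626821, cos λ = -0.779163.
ΔE = −sin λ·ΔX + cos λ·ΔY = −(0.626821)·(170.8) + (-0.779163)·(-185.2) = 37.24 m.
ΔN = −sin φ cos λ·ΔX − sin φ sin λ·ΔY + cos φ·ΔZ = −(0.617448)(-0.779163)(170.8) − (0.617448)(0.626821)(-185.2) + (0.786612)(-342.0) = -115.17 m.
Horizontal magnitude = √(ΔE² + ΔN²) = √(37.24² + (-115.17)²) = 121.04 m.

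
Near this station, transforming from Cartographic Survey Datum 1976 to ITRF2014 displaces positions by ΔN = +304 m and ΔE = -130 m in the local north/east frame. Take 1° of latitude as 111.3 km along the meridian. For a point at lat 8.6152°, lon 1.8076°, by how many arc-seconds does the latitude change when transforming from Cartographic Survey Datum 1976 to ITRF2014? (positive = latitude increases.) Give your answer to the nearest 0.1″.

1° of latitude = 111.3 km, so Δφ = 304.0 / 111300 = 0.0027314° = 9.833″.

Δφ = 9.8″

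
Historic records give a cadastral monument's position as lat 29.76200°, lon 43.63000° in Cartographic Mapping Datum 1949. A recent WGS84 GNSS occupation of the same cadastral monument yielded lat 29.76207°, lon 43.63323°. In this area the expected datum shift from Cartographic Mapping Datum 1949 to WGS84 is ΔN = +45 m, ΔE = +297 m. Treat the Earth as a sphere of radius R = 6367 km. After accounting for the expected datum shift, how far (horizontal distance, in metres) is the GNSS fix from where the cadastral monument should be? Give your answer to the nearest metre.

40 m

Observed coordinate differences: Δφ = +0.00007°, Δλ = +0.00323°.
Converting to metres (1° lat = 111125 m, cos φ = 0.868095): observed ΔN = 7.8 m, observed ΔE = 311.6 m.
Subtracting the expected shift leaves a residual of 7.8 − (45) = -37.2 m north and 311.6 − (297) = 14.6 m east.
Residual distance = √((-37.2)² + 14.6²) = 40.0 m.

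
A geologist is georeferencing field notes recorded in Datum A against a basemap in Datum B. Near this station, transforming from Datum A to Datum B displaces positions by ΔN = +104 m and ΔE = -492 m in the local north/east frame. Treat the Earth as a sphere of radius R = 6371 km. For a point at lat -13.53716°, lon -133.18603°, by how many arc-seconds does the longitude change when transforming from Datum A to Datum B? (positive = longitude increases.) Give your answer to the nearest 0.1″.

Δλ = -16.4″

At latitude -13.53716°, cos φ = 0.972218.
One radian of longitude at latitude φ spans R cos φ, so Δλ = ΔE / (R cos φ) = -492.0 / (6371000 × 0.972218) = -7.9432e-05 rad = -16.384″.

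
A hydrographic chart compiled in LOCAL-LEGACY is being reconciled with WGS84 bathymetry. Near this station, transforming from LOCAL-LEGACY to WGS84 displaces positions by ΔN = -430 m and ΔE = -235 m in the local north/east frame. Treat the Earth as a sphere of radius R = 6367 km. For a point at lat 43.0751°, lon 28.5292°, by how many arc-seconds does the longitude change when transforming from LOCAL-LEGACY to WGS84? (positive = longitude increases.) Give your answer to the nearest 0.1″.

At latitude 43.0751°, cos φ = 0.730459.
One radian of longitude at latitude φ spans R cos φ, so Δλ = ΔE / (R cos φ) = -235.0 / (6367000 × 0.730459) = -5.0529e-05 rad = -10.422″.

Δλ = -10.4″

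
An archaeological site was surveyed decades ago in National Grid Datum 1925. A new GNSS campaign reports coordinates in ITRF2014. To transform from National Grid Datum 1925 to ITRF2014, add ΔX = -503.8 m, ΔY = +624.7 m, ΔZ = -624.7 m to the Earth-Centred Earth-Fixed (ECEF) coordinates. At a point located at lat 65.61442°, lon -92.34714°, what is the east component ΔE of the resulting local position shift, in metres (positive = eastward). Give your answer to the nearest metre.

At φ = 65.61442°, λ = -92.34714°: sin φ = 0.910788, cos φ = 0.412875, sin λ = -0.999161, cos λ = -0.040954.
ΔE = −sin λ·ΔX + cos λ·ΔY = −(-0.999161)·(-503.8) + (-0.040954)·(624.7) = -528.96 m.

ΔE = -529 m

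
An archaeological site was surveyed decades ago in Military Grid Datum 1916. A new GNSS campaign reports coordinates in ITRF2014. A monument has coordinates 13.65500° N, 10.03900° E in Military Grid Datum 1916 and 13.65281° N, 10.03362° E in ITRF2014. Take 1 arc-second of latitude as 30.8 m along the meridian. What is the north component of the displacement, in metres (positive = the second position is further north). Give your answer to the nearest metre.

ΔN = -243 m

Δφ = 13.65281° − 13.65500° = -0.00219°; Δλ = 10.03362° − 10.03900° = -0.00538°.
1° of latitude = 3600 × 30.80 = 110880 m.
ΔN = Δφ × 110880 = -242.8 m; ΔE = Δλ × 110880 × cos(13.65500°) = -0.00538 × 110880 × 0.971735 = -579.7 m.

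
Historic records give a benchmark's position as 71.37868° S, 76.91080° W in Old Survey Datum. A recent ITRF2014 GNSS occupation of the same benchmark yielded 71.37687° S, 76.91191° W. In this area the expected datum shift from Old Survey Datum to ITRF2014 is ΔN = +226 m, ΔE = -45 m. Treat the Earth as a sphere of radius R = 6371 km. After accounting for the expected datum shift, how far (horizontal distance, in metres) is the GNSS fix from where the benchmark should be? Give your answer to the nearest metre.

Observed coordinate differences: Δφ = +0.00181°, Δλ = -0.00111°.
Converting to metres (1° lat = 111195 m, cos φ = 0.319312): observed ΔN = 201.3 m, observed ΔE = -39.4 m.
Subtracting the expected shift leaves a residual of 201.3 − (226) = -24.7 m north and -39.4 − (-45) = 5.6 m east.
Residual distance = √((-24.7)² + 5.6²) = 25.4 m.

25 m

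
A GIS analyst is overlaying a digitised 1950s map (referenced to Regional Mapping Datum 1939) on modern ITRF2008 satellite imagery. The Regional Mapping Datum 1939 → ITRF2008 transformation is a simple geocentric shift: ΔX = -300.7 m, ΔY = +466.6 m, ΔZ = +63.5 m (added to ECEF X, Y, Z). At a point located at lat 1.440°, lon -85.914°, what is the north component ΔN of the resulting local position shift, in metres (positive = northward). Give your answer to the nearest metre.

The local north axis is (−sin φ cos λ, −sin φ sin λ, cos φ), giving ΔN = 0.538 + 11.696 + 63.480 = 75.71 m.

ΔN = 76 m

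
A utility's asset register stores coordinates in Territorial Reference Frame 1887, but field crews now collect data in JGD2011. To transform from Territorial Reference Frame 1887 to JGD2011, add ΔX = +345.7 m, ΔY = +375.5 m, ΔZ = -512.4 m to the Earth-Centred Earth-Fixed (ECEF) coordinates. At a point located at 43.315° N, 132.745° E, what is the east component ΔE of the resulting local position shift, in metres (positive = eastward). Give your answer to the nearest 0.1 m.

The local east axis at (φ, λ) is (−sin λ, cos λ, 0), so ΔE = −sin(132.745°)·345.7 + cos(132.745°)·375.5 = -508.74 m.

ΔE = -508.7 m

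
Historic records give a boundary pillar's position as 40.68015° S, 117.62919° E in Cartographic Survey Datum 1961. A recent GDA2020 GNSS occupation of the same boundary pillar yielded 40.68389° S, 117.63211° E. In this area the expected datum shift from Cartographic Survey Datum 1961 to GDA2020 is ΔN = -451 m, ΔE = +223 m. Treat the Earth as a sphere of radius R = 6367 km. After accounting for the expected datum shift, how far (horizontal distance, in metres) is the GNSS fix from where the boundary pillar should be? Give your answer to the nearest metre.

Observed coordinate differences: Δφ = -0.00374°, Δλ = +0.00292°.
Converting to metres (1° lat = 111125 m, cos φ = 0.758360): observed ΔN = -415.6 m, observed ΔE = 246.1 m.
Subtracting the expected shift leaves a residual of -415.6 − (-451) = 35.4 m north and 246.1 − (223) = 23.1 m east.
Residual distance = √(35.4² + 23.1²) = 42.3 m.

42 m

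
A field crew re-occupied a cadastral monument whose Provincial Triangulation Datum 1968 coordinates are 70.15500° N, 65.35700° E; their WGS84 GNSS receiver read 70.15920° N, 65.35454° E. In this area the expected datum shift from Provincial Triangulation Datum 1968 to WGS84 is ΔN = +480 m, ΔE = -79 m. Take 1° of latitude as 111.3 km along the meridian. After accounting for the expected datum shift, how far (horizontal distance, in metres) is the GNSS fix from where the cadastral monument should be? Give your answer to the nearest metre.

Observed coordinate differences: Δφ = +0.00420°, Δλ = -0.00246°.
Converting to metres (1° lat = 111300 m, cos φ = 0.339477): observed ΔN = 467.5 m, observed ΔE = -92.9 m.
Subtracting the expected shift leaves a residual of 467.5 − (480) = -12.5 m north and -92.9 − (-79) = -13.9 m east.
Residual distance = √((-12.5)² + (-13.9)²) = 18.8 m.

19 m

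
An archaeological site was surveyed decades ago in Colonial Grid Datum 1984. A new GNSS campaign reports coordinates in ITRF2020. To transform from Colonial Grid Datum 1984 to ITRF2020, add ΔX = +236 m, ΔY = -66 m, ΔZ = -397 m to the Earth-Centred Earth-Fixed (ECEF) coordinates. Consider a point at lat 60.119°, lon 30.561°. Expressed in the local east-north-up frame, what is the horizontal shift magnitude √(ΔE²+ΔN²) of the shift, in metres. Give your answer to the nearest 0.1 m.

387.6 m

The local east axis at (φ, λ) is (−sin λ, cos λ, 0), so ΔE = −sin(30.561°)·236 + cos(30.561°)·(-66) = -176.83 m.
The local north axis is (−sin φ cos λ, −sin φ sin λ, cos φ), giving ΔN = -176.202 + 29.097 − 197.785 = -344.89 m.
Horizontal magnitude = √(ΔE² + ΔN²) = √((-176.83)² + (-344.89)²) = 387.58 m.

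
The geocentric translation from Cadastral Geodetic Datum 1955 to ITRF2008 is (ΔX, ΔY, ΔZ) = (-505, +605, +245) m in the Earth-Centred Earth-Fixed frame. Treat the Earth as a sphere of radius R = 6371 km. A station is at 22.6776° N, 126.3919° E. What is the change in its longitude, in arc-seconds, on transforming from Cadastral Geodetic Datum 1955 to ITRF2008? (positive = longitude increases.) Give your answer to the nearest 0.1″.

Δλ = 1.7″

sin φ = 0.385545, cos φ = 0.922689, sin λ = 0.804978, cos λ = -0.593305.
East component: ΔE = −sin λ·ΔX + cos λ·ΔY = −(0.804978)(-505) + (-0.593305)(605) = 47.56 m.
1° of latitude spans πR/180 = 111195 m; at latitude φ, 1° of longitude spans that × cos φ = 102598.3 m, so Δλ = 47.56 / 102598.3 × 3600 = 1.669″.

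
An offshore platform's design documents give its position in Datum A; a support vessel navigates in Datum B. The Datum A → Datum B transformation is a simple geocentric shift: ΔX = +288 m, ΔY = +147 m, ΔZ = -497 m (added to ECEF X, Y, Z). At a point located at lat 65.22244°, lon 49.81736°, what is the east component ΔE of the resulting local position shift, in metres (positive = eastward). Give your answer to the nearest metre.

At φ = 65.22244°, λ = 49.81736°: sin φ = 0.907942, cos φ = 0.419097, sin λ = 0.763992, cos λ = 0.645226.
ΔE = −sin λ·ΔX + cos λ·ΔY = −(0.763992)·(288) + (0.645226)·(147) = -125.18 m.

ΔE = -125 m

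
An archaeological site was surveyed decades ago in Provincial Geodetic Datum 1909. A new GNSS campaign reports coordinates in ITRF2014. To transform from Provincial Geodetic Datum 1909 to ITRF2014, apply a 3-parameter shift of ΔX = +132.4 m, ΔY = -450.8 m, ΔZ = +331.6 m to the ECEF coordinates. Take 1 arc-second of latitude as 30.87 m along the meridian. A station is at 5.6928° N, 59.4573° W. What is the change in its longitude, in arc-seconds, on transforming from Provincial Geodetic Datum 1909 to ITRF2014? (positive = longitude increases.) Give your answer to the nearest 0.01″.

Δλ = -3.75″

sin φ = 0.099195, cos φ = 0.995068, sin λ = -0.861251, cos λ = 0.508180.
East component: ΔE = −sin λ·ΔX + cos λ·ΔY = −(-0.861251)(132.4) + (0.508180)(-450.8) = -115.06 m.
1° of latitude spans 3600 × 30.87 = 111132 m; at latitude φ, 1° of longitude spans that × cos φ = 110583.9 m, so Δλ = -115.06 / 110583.9 × 3600 = -3.746″.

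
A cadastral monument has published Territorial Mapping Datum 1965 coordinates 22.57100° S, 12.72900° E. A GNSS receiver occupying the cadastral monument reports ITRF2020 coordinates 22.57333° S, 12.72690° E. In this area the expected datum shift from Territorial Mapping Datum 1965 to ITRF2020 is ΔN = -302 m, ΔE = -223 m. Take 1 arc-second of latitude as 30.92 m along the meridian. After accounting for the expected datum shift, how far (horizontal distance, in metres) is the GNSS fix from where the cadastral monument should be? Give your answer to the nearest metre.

Observed coordinate differences: Δφ = -0.00233°, Δλ = -0.00210°.
Converting to metres (1° lat = 111312 m, cos φ = 0.923405): observed ΔN = -259.4 m, observed ΔE = -215.9 m.
Subtracting the expected shift leaves a residual of -259.4 − (-302) = 42.6 m north and -215.9 − (-223) = 7.1 m east.
Residual distance = √(42.6² + 7.1²) = 43.2 m.

43 m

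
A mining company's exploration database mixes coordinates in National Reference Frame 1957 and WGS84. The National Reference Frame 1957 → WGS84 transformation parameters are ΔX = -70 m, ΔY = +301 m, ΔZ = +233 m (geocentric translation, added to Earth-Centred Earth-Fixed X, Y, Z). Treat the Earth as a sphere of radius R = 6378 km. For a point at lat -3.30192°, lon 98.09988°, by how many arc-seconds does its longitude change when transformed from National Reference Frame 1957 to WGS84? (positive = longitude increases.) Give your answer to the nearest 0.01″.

sin φ = -0.057597, cos φ = 0.998340, sin λ = 0.990024, cos λ = -0.140899.
East component: ΔE = −sin λ·ΔX + cos λ·ΔY = −(0.990024)(-70) + (-0.140899)(301) = 26.89 m.
1° of latitude spans πR/180 = 111317 m; at latitude φ, 1° of longitude spans that × cos φ = 111132.3 m, so Δλ = 26.89 / 111132.3 × 3600 = 0.871″.

Δλ = 0.87″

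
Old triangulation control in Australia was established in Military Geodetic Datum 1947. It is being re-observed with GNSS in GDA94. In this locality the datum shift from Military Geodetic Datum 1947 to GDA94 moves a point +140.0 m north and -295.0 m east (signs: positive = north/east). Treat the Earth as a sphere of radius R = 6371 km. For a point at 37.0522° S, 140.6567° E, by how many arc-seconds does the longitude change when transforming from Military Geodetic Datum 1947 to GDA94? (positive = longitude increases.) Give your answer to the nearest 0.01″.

At latitude -37.0522°, cos φ = 0.798087.
One radian of longitude at latitude φ spans R cos φ, so Δλ = ΔE / (R cos φ) = -295.0 / (6371000 × 0.798087) = -5.8018e-05 rad = -11.967″.

Δλ = -11.97″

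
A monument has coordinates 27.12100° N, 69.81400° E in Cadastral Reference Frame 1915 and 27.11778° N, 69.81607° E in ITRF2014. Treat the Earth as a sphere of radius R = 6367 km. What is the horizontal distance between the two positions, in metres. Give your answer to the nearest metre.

412 m

Δφ = 27.11778° − 27.12100° = -0.00322°; Δλ = 69.81607° − 69.81400° = +0.00207°.
1° along a meridian = πR/180 = 111125 m.
ΔN = Δφ × 111125 = -357.8 m; ΔE = Δλ × 111125 × cos(27.12100°) = +0.00207 × 111125 × 0.890046 = 204.7 m.
Distance = √(ΔE² + ΔN²) = √(204.7² + (-357.8)²) = 412.3 m.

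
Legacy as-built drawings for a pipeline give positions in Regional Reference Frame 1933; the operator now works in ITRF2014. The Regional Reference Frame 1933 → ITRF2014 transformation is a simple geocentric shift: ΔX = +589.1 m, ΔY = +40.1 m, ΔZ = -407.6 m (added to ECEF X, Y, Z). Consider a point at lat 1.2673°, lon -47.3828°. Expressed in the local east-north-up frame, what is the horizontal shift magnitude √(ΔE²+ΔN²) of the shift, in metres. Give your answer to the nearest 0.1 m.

At φ = 1.2673°, λ = -47.3828°: sin φ = 0.022117, cos φ = 0.999755, sin λ = -0.735894, cos λ = 0.677097.
ΔE = −sin λ·ΔX + cos λ·ΔY = −(-0.735894)·(589.1) + (0.677097)·(40.1) = 460.67 m.
ΔN = −sin φ cos λ·ΔX − sin φ sin λ·ΔY + cos φ·ΔZ = −(0.022117)(0.677097)(589.1) − (0.022117)(-0.735894)(40.1) + (0.999755)(-407.6) = -415.67 m.
Horizontal magnitude = √(ΔE² + ΔN²) = √(460.67² + (-415.67)²) = 620.48 m.

620.5 m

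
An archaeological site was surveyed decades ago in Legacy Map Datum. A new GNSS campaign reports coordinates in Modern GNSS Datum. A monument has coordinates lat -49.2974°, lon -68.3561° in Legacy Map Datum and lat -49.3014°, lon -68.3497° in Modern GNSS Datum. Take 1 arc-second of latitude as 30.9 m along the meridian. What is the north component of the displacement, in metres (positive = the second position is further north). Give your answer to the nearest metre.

Δφ = -49.3014° − -49.2974° = -0.0040°; Δλ = -68.3497° − -68.3561° = +0.0064°.
1° of latitude = 3600 × 30.90 = 111240 m.
ΔN = Δφ × 111240 = -445.0 m; ΔE = Δλ × 111240 × cos(-49.2974°) = +0.0064 × 111240 × 0.652133 = 464.3 m.

ΔN = -445 m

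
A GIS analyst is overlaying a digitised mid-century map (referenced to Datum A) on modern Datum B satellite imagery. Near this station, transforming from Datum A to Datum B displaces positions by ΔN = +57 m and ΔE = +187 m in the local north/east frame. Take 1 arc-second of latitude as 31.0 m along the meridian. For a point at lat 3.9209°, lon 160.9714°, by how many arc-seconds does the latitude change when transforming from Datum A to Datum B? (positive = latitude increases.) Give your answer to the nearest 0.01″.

1″ of latitude = 31.00 m, so Δφ = 57.0 / 31.00 = 1.839″.

Δφ = 1.84″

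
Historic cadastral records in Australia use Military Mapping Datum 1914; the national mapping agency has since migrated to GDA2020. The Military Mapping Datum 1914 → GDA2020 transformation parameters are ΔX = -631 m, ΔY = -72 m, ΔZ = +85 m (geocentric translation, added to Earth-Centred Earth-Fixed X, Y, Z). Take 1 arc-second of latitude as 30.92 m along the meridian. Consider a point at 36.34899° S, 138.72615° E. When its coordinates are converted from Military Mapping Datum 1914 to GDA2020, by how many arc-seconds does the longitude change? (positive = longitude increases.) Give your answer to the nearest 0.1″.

sin φ = -0.592702, cos φ = 0.805422, sin λ = 0.659659, cos λ = -0.751565.
East component: ΔE = −sin λ·ΔX + cos λ·ΔY = −(0.659659)(-631) + (-0.751565)(-72) = 470.36 m.
1° of latitude spans 3600 × 30.92 = 111312 m; at latitude φ, 1° of longitude spans that × cos φ = 89653.1 m, so Δλ = 470.36 / 89653.1 × 3600 = 18.887″.

Δλ = 18.9″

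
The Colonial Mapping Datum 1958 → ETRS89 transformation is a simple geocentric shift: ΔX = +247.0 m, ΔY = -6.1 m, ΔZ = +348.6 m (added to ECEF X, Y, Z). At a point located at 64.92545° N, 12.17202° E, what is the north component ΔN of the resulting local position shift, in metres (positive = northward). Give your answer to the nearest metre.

At φ = 64.92545°, λ = 12.17202°: sin φ = 0.905757, cos φ = 0.423797, sin λ = 0.210847, cos λ = 0.977519.
ΔN = −sin φ cos λ·ΔX − sin φ sin λ·ΔY + cos φ·ΔZ = −(0.905757)(0.977519)(247.0) − (0.905757)(0.210847)(-6.1) + (0.423797)(348.6) = -69.79 m.

ΔN = -70 m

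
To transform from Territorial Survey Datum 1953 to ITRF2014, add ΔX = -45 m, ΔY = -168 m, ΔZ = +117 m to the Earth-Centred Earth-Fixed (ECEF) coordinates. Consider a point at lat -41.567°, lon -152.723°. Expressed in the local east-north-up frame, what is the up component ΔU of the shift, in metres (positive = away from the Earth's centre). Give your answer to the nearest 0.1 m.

ΔU = 9.9 m

The local up (radial) axis is (cos φ cos λ, cos φ sin λ, sin φ), giving ΔU = 29.924 + 57.605 − 77.629 = 9.90 m.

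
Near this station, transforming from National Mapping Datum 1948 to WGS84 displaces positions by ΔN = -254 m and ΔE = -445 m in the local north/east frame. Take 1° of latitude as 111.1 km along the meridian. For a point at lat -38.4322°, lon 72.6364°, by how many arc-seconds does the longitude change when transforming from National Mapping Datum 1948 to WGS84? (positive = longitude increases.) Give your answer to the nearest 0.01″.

At latitude -38.4322°, cos φ = 0.783344.
1° of longitude at this latitude = 111.1 × cos φ = 87.03 km, so Δλ = -445.0 / 87029.5 = -0.0051132° = -18.408″.

Δλ = -18.41″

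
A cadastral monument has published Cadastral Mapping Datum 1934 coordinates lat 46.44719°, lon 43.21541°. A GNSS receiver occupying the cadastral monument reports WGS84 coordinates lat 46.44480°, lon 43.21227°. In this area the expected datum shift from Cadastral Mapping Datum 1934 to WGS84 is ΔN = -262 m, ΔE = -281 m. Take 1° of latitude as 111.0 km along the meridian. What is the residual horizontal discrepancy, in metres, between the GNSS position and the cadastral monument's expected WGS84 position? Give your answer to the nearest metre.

41 m

Observed coordinate differences: Δφ = -0.00239°, Δλ = -0.00314°.
Converting to metres (1° lat = 111000 m, cos φ = 0.689023): observed ΔN = -265.3 m, observed ΔE = -240.2 m.
Subtracting the expected shift leaves a residual of -265.3 − (-262) = -3.3 m north and -240.2 − (-281) = 40.8 m east.
Residual distance = √((-3.3)² + 40.8²) = 41.0 m.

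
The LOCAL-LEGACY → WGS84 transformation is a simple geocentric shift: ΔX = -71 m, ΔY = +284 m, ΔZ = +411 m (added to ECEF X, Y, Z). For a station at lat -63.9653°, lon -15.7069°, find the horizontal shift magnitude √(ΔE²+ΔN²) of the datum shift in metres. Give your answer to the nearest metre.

259 m

The local east axis at (φ, λ) is (−sin λ, cos λ, 0), so ΔE = −sin(-15.7069°)·(-71) + cos(-15.7069°)·284 = 254.17 m.
The local north axis is (−sin φ cos λ, −sin φ sin λ, cos φ), giving ΔN = -61.413 − 69.082 + 180.394 = 49.90 m.
Horizontal magnitude = √(ΔE² + ΔN²) = √(254.17² + 49.90²) = 259.03 m.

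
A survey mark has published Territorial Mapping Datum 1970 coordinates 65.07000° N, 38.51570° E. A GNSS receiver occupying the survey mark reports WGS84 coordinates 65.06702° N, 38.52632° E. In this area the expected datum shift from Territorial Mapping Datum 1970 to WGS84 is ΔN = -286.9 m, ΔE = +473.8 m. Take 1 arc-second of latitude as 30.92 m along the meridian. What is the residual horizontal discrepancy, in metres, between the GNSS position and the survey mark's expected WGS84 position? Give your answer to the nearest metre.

Observed coordinate differences: Δφ = -0.00298°, Δλ = +0.01062°.
Converting to metres (1° lat = 111312 m, cos φ = 0.421511): observed ΔN = -331.7 m, observed ΔE = 498.3 m.
Subtracting the expected shift leaves a residual of -331.7 − (-286.9) = -44.8 m north and 498.3 − (473.8) = 24.5 m east.
Residual distance = √((-44.8)² + 24.5²) = 51.1 m.

51 m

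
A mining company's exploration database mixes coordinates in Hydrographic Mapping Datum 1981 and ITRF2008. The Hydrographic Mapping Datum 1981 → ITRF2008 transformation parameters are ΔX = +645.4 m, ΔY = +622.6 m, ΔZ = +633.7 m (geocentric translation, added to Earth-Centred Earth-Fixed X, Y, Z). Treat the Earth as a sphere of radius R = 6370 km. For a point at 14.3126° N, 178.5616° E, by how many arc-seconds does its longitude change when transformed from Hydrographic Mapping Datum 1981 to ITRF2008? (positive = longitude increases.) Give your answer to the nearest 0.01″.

sin φ = 0.247212, cos φ = 0.968961, sin λ = 0.025102, cos λ = -0.999685.
East component: ΔE = −sin λ·ΔX + cos λ·ΔY = −(0.025102)(645.4) + (-0.999685)(622.6) = -638.60 m.
1° of latitude spans πR/180 = 111177 m; at latitude φ, 1° of longitude spans that × cos φ = 107726.7 m, so Δλ = -638.60 / 107726.7 × 3600 = -21.341″.

Δλ = -21.34″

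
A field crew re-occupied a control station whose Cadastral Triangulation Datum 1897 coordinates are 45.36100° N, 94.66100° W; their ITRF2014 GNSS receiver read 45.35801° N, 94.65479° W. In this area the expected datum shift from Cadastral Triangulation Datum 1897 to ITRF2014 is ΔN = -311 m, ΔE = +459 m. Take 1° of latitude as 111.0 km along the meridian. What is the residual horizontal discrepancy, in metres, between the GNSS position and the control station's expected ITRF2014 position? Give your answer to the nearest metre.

Observed coordinate differences: Δφ = -0.00299°, Δλ = +0.00621°.
Converting to metres (1° lat = 111000 m, cos φ = 0.702638): observed ΔN = -331.9 m, observed ΔE = 484.3 m.
Subtracting the expected shift leaves a residual of -331.9 − (-311) = -20.9 m north and 484.3 − (459) = 25.3 m east.
Residual distance = √((-20.9)² + 25.3²) = 32.8 m.

33 m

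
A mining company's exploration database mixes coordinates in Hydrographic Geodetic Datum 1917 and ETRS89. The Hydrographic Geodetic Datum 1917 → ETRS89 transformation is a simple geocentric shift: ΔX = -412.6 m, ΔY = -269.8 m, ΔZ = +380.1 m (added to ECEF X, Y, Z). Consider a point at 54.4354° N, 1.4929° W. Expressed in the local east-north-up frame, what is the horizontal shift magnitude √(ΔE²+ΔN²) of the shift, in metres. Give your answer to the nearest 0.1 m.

618.2 m

The local east axis at (φ, λ) is (−sin λ, cos λ, 0), so ΔE = −sin(-1.4929°)·(-412.6) + cos(-1.4929°)·(-269.8) = -280.46 m.
The local north axis is (−sin φ cos λ, −sin φ sin λ, cos φ), giving ΔN = 335.520 − 5.718 + 221.074 = 550.88 m.
Horizontal magnitude = √(ΔE² + ΔN²) = √((-280.46)² + 550.88²) = 618.16 m.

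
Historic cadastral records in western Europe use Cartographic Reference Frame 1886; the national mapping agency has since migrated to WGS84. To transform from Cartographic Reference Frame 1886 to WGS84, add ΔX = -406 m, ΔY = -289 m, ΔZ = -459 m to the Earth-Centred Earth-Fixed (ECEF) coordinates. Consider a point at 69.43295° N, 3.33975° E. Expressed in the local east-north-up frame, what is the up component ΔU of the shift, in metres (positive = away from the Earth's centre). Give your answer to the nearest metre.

ΔU = -578 m

The local up (radial) axis is (cos φ cos λ, cos φ sin λ, sin φ), giving ΔU = -142.387 − 5.915 − 429.744 = -578.05 m.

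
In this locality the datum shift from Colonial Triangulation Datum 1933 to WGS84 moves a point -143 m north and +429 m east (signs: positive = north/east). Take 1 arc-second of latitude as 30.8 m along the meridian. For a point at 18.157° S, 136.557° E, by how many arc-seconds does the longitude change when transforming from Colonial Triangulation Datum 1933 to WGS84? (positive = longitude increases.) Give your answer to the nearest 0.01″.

At latitude -18.157°, cos φ = 0.950206.
1″ of longitude at this latitude = 30.80 × cos φ = 29.2664 m, so Δλ = 429.0 / 29.2664 = 14.658″.

Δλ = 14.66″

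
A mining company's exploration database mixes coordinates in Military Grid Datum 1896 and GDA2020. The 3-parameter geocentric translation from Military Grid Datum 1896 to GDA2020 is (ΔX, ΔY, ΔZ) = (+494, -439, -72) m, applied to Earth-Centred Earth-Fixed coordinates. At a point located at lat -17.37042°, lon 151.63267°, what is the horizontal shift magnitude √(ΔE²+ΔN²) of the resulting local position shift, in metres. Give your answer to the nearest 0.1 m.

301.6 m

The local east axis at (φ, λ) is (−sin λ, cos λ, 0), so ΔE = −sin(151.63267°)·494 + cos(151.63267°)·(-439) = 151.57 m.
The local north axis is (−sin φ cos λ, −sin φ sin λ, cos φ), giving ΔN = -129.773 − 62.271 − 68.716 = -260.76 m.
Horizontal magnitude = √(ΔE² + ΔN²) = √(151.57² + (-260.76)²) = 301.61 m.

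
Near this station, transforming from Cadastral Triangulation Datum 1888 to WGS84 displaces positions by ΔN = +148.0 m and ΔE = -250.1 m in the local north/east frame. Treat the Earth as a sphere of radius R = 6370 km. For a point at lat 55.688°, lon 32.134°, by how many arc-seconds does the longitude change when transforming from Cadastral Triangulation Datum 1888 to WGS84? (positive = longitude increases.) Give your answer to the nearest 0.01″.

At latitude 55.688°, cos φ = 0.563699.
One radian of longitude at latitude φ spans R cos φ, so Δλ = ΔE / (R cos φ) = -250.1 / (6370000 × 0.563699) = -6.9651e-05 rad = -14.367″.

Δλ = -14.37″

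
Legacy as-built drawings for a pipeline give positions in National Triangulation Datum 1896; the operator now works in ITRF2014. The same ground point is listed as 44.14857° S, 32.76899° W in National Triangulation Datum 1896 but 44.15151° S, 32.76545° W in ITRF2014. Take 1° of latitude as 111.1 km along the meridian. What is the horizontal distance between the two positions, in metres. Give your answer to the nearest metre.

432 m

Δφ = -44.15151° − -44.14857° = -0.00294°; Δλ = -32.76545° − -32.76899° = +0.00354°.
ΔN = Δφ × 111100 = -326.6 m; ΔE = Δλ × 111100 × cos(-44.14857°) = +0.00354 × 111100 × 0.717536 = 282.2 m.
Distance = √(ΔE² + ΔN²) = √(282.2² + (-326.6)²) = 431.7 m.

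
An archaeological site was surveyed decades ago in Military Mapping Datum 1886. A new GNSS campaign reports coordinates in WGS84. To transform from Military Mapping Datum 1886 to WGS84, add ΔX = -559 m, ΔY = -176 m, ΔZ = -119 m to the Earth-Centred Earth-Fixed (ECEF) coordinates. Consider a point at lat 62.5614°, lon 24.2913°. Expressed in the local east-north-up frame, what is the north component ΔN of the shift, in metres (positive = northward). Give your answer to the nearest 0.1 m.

At φ = 62.5614°, λ = 24.2913°: sin φ = 0.887505, cos φ = 0.460798, sin λ = 0.411376, cos λ = 0.911466.
ΔN = −sin φ cos λ·ΔX − sin φ sin λ·ΔY + cos φ·ΔZ = −(0.887505)(0.911466)(-559) − (0.887505)(0.411376)(-176) + (0.460798)(-119) = 461.61 m.

ΔN = 461.6 m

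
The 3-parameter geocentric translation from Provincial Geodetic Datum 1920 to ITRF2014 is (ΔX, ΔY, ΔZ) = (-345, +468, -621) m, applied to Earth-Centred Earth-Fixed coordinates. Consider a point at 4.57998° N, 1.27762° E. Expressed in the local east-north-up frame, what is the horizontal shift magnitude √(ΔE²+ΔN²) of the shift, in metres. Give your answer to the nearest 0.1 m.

759.6 m

The local east axis at (φ, λ) is (−sin λ, cos λ, 0), so ΔE = −sin(1.27762°)·(-345) + cos(1.27762°)·468 = 475.58 m.
The local north axis is (−sin φ cos λ, −sin φ sin λ, cos φ), giving ΔN = 27.542 − 0.833 − 619.017 = -592.31 m.
Horizontal magnitude = √(ΔE² + ΔN²) = √(475.58² + (-592.31)²) = 759.61 m.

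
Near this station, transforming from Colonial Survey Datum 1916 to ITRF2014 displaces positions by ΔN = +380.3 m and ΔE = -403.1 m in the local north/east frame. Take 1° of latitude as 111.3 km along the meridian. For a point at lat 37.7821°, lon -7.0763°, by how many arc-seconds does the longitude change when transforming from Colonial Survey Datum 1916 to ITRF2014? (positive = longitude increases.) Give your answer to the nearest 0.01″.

At latitude 37.7821°, cos φ = 0.790346.
1° of longitude at this latitude = 111.3 × cos φ = 87.97 km, so Δλ = -403.1 / 87965.6 = -0.0045825° = -16.497″.

Δλ = -16.50″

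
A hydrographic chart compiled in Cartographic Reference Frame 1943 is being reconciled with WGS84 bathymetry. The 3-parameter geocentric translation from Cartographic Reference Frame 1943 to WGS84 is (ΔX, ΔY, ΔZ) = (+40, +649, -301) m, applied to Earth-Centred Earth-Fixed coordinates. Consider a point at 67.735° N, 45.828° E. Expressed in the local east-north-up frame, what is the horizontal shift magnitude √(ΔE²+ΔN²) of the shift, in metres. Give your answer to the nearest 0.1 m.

At φ = 67.735°, λ = 45.828°: sin φ = 0.925441, cos φ = 0.378891, sin λ = 0.717251, cos λ = 0.696815.
ΔE = −sin λ·ΔX + cos λ·ΔY = −(0.717251)·(40) + (0.696815)·(649) = 423.54 m.
ΔN = −sin φ cos λ·ΔX − sin φ sin λ·ΔY + cos φ·ΔZ = −(0.925441)(0.696815)(40) − (0.925441)(0.717251)(649) + (0.378891)(-301) = -570.63 m.
Horizontal magnitude = √(ΔE² + ΔN²) = √(423.54² + (-570.63)²) = 710.64 m.

710.6 m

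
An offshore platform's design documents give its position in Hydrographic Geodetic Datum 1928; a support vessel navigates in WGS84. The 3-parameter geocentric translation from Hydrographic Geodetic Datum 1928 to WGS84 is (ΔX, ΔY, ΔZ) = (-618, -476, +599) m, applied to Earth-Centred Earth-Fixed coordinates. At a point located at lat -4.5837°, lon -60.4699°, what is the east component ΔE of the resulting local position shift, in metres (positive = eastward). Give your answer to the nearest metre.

The local east axis at (φ, λ) is (−sin λ, cos λ, 0), so ΔE = −sin(-60.4699°)·(-618) + cos(-60.4699°)·(-476) = -772.33 m.

ΔE = -772 m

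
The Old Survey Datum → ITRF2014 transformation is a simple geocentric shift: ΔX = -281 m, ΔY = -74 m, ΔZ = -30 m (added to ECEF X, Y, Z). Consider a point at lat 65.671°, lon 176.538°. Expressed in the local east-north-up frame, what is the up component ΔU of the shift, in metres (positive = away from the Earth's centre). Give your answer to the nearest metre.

ΔU = 86 m

At φ = 65.671°, λ = 176.538°: sin φ = 0.911195, cos φ = 0.411976, sin λ = 0.060387, cos λ = -0.998175.
ΔU = cos φ cos λ·ΔX + cos φ sin λ·ΔY + sin φ·ΔZ = (0.411976)(-0.998175)(-281) + (0.411976)(0.060387)(-74) + (0.911195)(-30) = 86.38 m.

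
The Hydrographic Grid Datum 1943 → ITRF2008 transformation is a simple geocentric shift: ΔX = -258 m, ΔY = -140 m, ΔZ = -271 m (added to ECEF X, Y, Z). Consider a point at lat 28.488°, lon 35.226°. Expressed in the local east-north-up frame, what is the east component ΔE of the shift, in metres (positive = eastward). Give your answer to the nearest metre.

The local east axis at (φ, λ) is (−sin λ, cos λ, 0), so ΔE = −sin(35.226°)·(-258) + cos(35.226°)·(-140) = 34.45 m.

ΔE = 34 m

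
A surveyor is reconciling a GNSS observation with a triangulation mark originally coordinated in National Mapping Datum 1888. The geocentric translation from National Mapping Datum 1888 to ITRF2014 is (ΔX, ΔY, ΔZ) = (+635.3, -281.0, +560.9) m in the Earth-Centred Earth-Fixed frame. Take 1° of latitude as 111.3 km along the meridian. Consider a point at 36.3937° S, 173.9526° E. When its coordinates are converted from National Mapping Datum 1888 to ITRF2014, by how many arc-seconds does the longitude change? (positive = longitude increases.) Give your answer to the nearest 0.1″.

sin φ = -0.593330, cos φ = 0.804959, sin λ = 0.105351, cos λ = -0.994435.
East component: ΔE = −sin λ·ΔX + cos λ·ΔY = −(0.105351)(635.3) + (-0.994435)(-281.0) = 212.51 m.
1° of latitude spans 111300 m; at latitude φ, 1° of longitude spans that × cos φ = 89591.9 m, so Δλ = 212.51 / 89591.9 × 3600 = 8.539″.

Δλ = 8.5″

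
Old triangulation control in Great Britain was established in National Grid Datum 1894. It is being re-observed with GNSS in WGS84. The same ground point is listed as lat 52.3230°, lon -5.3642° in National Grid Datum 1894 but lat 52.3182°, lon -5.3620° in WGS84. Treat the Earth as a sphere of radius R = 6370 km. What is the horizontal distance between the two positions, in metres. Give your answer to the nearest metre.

554 m

Δφ = 52.3182° − 52.3230° = -0.0048°; Δλ = -5.3620° − -5.3642° = +0.0022°.
1° along a meridian = πR/180 = 111177 m.
ΔN = Δφ × 111177 = -533.7 m; ΔE = Δλ × 111177 × cos(52.3230°) = +0.0022 × 111177 × 0.611209 = 149.5 m.
Distance = √(ΔE² + ΔN²) = √(149.5² + (-533.7)²) = 554.2 m.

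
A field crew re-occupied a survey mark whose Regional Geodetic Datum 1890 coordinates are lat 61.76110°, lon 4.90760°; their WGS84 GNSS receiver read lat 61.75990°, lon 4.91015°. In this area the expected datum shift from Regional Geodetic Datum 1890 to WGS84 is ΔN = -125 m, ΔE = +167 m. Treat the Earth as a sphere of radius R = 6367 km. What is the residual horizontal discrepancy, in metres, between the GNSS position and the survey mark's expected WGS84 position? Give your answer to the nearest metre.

34 m

Observed coordinate differences: Δφ = -0.00120°, Δλ = +0.00255°.
Converting to metres (1° lat = 111125 m, cos φ = 0.473149): observed ΔN = -133.4 m, observed ΔE = 134.1 m.
Subtracting the expected shift leaves a residual of -133.4 − (-125) = -8.4 m north and 134.1 − (167) = -32.9 m east.
Residual distance = √((-8.4)² + (-32.9)²) = 34.0 m.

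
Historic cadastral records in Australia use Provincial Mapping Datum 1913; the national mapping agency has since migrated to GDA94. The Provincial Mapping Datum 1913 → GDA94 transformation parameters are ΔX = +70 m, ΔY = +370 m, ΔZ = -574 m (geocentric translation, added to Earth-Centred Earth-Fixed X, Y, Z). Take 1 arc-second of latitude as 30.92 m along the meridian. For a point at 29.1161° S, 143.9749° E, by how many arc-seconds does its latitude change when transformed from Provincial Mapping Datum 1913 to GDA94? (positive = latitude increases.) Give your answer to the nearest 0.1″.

Δφ = -13.7″

sin φ = -0.486581, cos φ = 0.873636, sin λ = 0.588140, cos λ = -0.808759.
North component: ΔN = −sin φ cos λ·ΔX − sin φ sin λ·ΔY + cos φ·ΔZ = −(-0.486581)(-0.808759)(70) − (-0.486581)(0.588140)(370) + (0.873636)(-574) = -423.13 m.
1° of latitude spans 3600 × 30.92 = 111312 m, so Δφ = -423.13 / 111312 × 3600 = -13.685″.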